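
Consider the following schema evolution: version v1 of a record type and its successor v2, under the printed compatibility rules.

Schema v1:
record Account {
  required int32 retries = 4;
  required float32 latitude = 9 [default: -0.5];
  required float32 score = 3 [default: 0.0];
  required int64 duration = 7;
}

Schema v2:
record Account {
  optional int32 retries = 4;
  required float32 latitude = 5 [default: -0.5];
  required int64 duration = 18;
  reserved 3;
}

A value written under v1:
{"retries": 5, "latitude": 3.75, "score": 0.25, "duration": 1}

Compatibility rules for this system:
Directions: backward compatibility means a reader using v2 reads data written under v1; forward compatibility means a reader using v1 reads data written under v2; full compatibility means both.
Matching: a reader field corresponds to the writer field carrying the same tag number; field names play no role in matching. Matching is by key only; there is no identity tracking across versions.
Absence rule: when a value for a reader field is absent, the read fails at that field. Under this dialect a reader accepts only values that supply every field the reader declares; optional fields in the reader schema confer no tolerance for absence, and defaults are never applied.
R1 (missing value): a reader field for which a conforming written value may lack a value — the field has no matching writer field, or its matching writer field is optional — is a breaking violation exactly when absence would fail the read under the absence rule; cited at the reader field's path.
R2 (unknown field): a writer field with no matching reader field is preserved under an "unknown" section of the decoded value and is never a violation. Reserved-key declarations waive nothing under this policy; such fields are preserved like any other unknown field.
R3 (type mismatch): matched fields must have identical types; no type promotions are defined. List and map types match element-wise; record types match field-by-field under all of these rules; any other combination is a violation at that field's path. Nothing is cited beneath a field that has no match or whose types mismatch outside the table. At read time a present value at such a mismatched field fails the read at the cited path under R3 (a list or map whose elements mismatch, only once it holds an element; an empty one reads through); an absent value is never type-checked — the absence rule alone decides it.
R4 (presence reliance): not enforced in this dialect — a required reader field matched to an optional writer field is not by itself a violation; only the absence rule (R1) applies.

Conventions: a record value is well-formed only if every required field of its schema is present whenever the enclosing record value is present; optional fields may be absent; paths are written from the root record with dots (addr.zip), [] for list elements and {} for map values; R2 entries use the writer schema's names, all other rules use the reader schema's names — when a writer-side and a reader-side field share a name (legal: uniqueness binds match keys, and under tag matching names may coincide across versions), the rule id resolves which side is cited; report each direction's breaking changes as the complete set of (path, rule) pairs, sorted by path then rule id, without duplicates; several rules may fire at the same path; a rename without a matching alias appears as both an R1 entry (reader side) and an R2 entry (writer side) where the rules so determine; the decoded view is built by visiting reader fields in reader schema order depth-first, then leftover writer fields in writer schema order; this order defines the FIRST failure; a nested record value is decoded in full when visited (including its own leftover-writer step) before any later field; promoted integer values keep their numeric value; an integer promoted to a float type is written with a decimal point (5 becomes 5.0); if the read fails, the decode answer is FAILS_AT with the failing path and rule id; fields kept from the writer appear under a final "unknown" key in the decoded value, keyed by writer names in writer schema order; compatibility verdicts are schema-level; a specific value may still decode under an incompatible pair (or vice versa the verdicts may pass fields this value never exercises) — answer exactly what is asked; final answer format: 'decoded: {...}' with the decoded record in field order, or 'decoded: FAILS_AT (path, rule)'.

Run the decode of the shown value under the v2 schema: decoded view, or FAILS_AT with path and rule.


decoded: FAILS_AT (latitude, R1)

in Account below, arrows point writer -> reader
decode (reader v2):
  retries := 5
  read fails at latitude under R1 (no fill)
  => FAILS_AT (latitude, R1)
remaining Account differences; none change what is asked:
  field duration in record Account: tag 7 changed to 18 -> a verdict-level change on Account — the shown value reads the same
  removed field score from record Account (its key 3 joins the reserved list) -> a verdict-level change on Account — the shown value reads the same
  field retries in record Account: required changed to optional -> a verdict-level change on Account — the shown value reads the same


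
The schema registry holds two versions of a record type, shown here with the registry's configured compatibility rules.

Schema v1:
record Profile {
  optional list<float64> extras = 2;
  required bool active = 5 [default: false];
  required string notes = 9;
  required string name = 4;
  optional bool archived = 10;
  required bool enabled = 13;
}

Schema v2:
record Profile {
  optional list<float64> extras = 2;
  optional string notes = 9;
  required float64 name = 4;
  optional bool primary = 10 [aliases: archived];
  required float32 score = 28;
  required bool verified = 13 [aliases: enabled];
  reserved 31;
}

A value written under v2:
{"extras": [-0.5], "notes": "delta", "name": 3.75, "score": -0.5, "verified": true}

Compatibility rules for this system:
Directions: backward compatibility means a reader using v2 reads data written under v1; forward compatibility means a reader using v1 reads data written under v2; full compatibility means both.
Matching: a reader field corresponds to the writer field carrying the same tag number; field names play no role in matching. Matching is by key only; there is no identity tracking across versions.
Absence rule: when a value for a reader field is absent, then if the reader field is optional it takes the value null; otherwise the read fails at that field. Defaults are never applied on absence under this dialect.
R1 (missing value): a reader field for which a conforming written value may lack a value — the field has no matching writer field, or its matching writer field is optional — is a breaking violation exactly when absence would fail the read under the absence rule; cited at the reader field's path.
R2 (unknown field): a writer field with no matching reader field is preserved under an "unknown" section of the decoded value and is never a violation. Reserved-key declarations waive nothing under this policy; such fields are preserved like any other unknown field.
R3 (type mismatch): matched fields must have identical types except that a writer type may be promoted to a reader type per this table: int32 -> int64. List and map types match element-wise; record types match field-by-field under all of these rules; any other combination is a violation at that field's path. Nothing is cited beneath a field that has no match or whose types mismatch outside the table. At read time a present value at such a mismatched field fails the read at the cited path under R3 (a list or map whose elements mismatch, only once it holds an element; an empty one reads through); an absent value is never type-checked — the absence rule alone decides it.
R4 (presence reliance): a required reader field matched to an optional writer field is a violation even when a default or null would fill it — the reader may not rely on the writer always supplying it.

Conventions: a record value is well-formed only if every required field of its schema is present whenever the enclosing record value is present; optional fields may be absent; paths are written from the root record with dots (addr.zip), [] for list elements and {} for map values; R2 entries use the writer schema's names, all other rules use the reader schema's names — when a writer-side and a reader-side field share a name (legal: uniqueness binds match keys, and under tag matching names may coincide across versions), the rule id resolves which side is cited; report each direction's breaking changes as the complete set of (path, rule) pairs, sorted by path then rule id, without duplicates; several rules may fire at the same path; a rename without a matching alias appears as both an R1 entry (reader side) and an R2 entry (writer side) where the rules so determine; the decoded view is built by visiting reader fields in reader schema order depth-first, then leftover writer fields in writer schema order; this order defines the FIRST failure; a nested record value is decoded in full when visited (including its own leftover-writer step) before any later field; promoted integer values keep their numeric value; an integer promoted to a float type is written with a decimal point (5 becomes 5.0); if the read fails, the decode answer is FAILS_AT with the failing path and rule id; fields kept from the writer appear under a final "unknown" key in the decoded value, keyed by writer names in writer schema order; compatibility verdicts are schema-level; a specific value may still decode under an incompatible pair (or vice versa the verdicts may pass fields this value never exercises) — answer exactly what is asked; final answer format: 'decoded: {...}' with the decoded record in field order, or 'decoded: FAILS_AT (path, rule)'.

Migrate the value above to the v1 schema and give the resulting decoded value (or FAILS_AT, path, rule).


decoded: FAILS_AT (active, R1)

in Profile below, arrows point writer -> reader
decoding the Profile value with the v1 reader:
  extras := [-0.5]
  read fails at active under R1 (no fill)
  => FAILS_AT (active, R1)
diffs on Profile not affecting the asked answer:
  added field score to record Profile: required float32, tag 28 (in v2 it sits immediately before verified) -> a verdict-level change on Profile — the shown value reads the same
  renamed field enabled to verified in record Profile (alias enabled declared on the renamed field) -> inert under this dialect — no rule fires on Profile and the result does not move
  renamed field archived to primary in record Profile (alias archived declared on the renamed field) -> inert under this dialect — no rule fires on Profile and the result does not move
  field name in record Profile: type string changed to float64 -> a verdict-level change on Profile — the shown value reads the same
  field notes in record Profile: required changed to optional -> a verdict-level change on Profile — the shown value reads the same


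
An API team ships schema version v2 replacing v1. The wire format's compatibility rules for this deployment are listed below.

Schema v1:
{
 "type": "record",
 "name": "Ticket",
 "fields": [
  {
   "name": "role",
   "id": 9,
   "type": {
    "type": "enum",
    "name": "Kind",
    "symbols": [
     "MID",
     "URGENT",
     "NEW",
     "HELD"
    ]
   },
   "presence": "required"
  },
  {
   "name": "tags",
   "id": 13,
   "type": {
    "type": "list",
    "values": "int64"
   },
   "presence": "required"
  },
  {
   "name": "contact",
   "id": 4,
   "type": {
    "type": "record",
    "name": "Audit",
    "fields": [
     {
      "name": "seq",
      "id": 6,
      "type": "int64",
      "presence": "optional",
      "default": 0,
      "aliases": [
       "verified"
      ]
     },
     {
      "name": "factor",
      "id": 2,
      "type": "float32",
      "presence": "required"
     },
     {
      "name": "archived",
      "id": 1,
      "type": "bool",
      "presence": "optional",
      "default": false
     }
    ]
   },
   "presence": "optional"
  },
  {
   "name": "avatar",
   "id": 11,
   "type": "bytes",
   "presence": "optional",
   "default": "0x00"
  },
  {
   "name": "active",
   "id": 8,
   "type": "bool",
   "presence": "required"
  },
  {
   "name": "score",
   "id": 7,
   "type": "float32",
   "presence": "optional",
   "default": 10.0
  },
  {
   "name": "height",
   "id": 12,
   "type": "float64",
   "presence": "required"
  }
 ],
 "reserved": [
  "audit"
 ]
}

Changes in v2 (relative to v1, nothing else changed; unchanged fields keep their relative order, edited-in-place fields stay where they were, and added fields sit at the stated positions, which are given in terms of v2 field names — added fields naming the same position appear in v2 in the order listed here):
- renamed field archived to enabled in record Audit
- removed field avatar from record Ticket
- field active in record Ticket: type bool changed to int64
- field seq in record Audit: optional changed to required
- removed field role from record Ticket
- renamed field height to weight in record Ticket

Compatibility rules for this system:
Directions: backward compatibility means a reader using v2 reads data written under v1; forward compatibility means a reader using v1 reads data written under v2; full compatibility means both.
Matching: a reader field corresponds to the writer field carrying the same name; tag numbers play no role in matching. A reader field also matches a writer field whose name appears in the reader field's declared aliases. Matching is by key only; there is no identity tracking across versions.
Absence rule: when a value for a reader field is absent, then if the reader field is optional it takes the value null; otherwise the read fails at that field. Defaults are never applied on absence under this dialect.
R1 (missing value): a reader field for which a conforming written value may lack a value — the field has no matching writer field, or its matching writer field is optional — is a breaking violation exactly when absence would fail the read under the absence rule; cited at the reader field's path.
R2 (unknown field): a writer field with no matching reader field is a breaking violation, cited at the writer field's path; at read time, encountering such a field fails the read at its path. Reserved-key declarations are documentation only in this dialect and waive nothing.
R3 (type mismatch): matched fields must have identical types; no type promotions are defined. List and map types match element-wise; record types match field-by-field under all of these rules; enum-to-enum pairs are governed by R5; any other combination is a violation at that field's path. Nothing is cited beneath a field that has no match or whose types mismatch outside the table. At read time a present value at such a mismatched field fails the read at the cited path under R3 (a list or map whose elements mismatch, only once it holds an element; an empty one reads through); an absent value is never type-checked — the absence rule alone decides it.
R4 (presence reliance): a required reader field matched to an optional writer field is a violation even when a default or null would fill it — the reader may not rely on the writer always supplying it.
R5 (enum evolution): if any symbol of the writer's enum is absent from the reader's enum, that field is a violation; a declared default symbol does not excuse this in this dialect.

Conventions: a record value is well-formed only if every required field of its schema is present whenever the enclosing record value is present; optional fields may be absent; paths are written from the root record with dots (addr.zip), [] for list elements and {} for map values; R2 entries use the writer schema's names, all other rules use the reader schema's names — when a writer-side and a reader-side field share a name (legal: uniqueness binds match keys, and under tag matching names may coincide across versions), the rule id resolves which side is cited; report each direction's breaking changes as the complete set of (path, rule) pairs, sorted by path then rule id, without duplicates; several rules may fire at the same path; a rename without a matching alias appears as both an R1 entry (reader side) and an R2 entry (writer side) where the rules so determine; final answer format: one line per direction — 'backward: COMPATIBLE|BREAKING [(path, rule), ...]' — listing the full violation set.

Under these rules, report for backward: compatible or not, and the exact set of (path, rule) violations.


arrows below run writer -> reader for Ticket
backward pass over Ticket, reader schema v2, writer schema v1:
  tags: list<int64> -> list<int64>, writer required; from tags
  contact: Audit -> Audit, writer optional; from contact
  active: bool -> int64, writer required; from active
  score: float32 -> float32, writer optional; from score
  no writer field matches reader weight
  role (writer side), unknown to reader
  avatar (writer side), unknown to reader
  height (writer side), unknown to reader
  contact.seq: int64 -> int64, writer optional; from contact.seq
  contact.factor: float32 -> float32, writer required; from contact.factor
  no writer field matches reader contact.enabled
  contact.archived (writer side), unknown to reader
  rule R3 violated at active
  rule R2 violated at avatar
  rule R2 violated at contact.archived
  rule R1 violated at contact.seq
  rule R4 violated at contact.seq
  rule R2 violated at height
  rule R2 violated at role
  rule R1 violated at weight
  => backward verdict for Ticket: BREAKING, 8 violation(s)

backward: BREAKING [(active, R3), (avatar, R2), (contact.archived, R2), (contact.seq, R1), (contact.seq, R4), (height, R2), (role, R2), (weight, R1)]


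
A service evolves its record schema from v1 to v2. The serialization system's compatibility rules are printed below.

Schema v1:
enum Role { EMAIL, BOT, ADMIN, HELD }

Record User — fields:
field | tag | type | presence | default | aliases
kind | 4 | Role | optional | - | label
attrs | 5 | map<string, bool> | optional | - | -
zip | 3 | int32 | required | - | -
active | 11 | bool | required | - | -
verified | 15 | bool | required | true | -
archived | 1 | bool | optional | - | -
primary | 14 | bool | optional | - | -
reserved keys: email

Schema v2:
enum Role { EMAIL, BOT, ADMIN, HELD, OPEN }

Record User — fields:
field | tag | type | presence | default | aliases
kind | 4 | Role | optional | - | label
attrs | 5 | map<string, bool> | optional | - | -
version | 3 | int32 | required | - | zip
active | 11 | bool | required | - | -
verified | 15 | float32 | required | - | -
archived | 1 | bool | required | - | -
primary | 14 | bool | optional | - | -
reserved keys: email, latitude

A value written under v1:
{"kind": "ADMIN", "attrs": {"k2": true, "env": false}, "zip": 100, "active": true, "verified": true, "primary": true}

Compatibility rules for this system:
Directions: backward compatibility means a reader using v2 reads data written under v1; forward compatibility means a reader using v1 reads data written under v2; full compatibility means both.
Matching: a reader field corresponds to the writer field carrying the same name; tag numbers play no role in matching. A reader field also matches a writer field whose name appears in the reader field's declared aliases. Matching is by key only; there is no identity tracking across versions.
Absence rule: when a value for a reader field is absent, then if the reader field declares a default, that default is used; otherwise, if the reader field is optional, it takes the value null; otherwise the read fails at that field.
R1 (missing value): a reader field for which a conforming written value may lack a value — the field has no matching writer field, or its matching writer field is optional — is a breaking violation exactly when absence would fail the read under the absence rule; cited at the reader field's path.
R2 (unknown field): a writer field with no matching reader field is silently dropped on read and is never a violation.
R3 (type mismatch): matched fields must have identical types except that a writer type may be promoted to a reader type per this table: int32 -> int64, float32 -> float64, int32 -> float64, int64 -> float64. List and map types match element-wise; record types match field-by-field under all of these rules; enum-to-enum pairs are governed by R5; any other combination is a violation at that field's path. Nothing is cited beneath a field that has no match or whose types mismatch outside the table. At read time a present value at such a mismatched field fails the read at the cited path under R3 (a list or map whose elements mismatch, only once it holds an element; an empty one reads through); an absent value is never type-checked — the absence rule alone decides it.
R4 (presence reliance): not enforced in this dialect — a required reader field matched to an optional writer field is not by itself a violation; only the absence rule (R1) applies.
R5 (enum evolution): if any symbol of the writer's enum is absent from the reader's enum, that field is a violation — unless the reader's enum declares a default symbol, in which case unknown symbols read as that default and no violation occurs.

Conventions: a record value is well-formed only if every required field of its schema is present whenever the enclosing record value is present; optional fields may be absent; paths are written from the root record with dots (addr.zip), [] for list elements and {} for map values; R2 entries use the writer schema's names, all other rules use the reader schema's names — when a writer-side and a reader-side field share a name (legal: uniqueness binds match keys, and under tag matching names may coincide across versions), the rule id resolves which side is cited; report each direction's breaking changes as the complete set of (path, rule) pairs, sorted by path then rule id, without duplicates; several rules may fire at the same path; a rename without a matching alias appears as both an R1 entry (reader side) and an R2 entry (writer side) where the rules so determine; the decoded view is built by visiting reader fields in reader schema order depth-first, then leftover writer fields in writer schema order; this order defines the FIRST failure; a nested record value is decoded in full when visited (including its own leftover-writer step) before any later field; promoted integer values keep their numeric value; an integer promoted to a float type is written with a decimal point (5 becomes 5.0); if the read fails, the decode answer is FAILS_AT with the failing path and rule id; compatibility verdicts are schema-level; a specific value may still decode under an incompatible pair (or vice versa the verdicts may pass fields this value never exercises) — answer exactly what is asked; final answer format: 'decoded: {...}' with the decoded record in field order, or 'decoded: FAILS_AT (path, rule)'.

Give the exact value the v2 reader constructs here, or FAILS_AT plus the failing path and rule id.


decoded: FAILS_AT (verified, R3)

the writer's type comes first in each User pair
decode walk for User under reader schema v2:
  kind := "ADMIN"
  attrs := {"k2": true, "env": false}
  version := 100 (from writer zip)
  active := true
  read fails at verified under R3
  => FAILS_AT (verified, R3)
remaining User differences; none change what is asked:
  renamed field zip to version in record User (alias zip declared on the renamed field) -> shifts the User verdicts, not this decode
  enum Role (field kind in record User): symbol OPEN added -> shifts the User verdicts, not this decode
  field archived in record User: optional changed to required -> shifts the User verdicts, not this decode


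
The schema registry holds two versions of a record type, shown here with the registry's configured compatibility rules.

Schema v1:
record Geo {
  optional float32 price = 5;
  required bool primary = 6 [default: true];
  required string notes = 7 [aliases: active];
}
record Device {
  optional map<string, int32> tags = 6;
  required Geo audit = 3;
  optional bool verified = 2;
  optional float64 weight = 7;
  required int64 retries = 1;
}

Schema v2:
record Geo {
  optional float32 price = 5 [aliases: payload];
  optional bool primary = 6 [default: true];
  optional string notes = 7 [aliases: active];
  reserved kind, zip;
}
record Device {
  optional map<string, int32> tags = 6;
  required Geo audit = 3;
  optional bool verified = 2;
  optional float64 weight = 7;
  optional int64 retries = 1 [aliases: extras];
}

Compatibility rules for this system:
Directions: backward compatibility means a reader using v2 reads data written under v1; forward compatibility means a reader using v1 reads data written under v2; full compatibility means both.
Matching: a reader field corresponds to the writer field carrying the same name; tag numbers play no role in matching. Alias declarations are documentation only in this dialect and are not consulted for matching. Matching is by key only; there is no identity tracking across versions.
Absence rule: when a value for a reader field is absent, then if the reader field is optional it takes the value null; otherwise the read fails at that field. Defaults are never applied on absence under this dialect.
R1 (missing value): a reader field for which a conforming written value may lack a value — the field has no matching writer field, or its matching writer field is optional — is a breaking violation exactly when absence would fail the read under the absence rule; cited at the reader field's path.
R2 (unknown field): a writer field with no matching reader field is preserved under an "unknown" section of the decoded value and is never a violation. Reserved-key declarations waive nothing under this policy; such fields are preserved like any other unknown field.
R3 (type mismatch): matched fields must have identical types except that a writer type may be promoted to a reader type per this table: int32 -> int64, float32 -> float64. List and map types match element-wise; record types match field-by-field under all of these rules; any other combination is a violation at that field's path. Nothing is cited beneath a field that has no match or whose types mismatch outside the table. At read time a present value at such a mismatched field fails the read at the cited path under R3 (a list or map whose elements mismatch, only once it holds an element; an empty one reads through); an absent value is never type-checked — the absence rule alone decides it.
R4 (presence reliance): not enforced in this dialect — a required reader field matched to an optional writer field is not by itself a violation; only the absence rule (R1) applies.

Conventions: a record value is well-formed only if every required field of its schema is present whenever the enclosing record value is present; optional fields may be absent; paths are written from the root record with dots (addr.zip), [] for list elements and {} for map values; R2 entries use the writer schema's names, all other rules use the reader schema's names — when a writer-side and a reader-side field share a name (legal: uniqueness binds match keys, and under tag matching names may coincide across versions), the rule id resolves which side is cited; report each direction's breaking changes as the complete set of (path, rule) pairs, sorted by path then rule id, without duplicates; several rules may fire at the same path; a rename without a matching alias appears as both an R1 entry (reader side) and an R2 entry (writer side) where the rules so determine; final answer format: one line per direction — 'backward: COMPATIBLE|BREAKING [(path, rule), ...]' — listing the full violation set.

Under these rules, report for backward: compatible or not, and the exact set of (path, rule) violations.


backward: COMPATIBLE []

each type pair in Device: writer, then reader
backward on Device — v2 reading data written by v1:
  tags: map<string, int32> -> map<string, int32>, writer optional; from tags
  audit: Geo -> Geo, writer required; from audit
  verified: bool -> bool, writer optional; from verified
  weight: float64 -> float64, writer optional; from weight
  retries: int64 -> int64, writer required; from retries
  audit.price: float32 -> float32, writer optional; from audit.price
  audit.primary: bool -> bool, writer required; from audit.primary
  audit.notes: string -> string, writer required; from audit.notes
  => no violations; backward on Device: COMPATIBLE
remaining Device differences; none change what is asked:
  field retries in record Device: required changed to optional -> its effect on Device is confined to the forward direction, not asked
  field notes in record Geo: required changed to optional -> its effect on Device is confined to the forward direction, not asked
  field primary in record Geo: required changed to optional -> its effect on Device is confined to the forward direction, not asked


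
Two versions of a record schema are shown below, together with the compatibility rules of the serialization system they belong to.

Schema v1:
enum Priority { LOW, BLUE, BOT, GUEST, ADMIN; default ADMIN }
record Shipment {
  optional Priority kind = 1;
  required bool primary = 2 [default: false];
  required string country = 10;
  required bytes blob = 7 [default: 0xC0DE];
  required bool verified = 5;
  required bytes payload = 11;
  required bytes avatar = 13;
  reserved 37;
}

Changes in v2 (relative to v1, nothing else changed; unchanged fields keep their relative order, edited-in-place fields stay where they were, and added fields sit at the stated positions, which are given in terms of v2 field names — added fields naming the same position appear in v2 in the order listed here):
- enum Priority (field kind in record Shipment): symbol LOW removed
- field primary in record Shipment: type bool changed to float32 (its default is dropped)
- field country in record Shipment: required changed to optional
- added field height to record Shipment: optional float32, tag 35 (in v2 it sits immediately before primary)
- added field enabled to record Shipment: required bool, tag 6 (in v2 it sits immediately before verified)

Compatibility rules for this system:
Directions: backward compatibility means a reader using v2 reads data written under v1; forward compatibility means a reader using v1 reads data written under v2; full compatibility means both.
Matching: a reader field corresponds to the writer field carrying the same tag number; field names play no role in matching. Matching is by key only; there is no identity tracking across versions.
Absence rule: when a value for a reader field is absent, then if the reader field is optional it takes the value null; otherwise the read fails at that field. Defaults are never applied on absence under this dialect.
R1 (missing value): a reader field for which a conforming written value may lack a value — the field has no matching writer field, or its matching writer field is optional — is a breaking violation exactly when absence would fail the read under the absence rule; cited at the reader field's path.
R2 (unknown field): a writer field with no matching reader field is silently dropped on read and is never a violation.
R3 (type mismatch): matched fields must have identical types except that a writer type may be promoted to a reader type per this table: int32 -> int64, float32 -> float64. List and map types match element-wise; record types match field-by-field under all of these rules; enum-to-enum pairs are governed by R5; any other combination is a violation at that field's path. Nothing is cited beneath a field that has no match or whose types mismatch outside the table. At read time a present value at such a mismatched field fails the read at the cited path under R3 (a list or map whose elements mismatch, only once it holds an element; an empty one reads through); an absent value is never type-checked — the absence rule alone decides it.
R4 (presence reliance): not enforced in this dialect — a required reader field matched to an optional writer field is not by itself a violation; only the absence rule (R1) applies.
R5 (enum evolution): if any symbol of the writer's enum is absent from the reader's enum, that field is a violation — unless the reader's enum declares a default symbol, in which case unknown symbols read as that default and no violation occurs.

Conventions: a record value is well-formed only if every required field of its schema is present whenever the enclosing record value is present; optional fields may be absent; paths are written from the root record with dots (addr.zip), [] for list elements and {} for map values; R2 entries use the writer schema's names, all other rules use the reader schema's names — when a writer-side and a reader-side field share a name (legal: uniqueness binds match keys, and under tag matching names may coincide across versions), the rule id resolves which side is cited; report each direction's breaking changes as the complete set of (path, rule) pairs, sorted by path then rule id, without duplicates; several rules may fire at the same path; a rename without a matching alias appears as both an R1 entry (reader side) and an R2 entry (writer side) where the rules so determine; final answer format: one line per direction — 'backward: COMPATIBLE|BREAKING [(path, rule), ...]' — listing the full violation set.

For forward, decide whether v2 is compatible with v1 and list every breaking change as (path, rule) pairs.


in Shipment below, arrows point writer -> reader
forward on Shipment — v1 reading data written by v2:
  Priority -> Priority, writer optional: kind aligns to kind
  float32 -> bool, writer required: primary aligns to primary
  string -> string, writer optional: country aligns to country
  bytes -> bytes, writer required: blob aligns to blob
  bool -> bool, writer required: verified aligns to verified
  bytes -> bytes, writer required: payload aligns to payload
  bytes -> bytes, writer required: avatar aligns to avatar
  writer field height has no reader counterpart
  writer field enabled has no reader counterpart
  R1 fires at country
  R3 fires at primary
  => forward: BREAKING (2)
the other Shipment changes do not affect what is asked:
  enum Priority (field kind in record Shipment): symbol LOW removed -> inert for the asked Shipment verdict: nothing fires
  added field height to record Shipment: optional float32, tag 35 (in v2 it sits immediately before primary) -> inert for the asked Shipment verdict: nothing fires
  added field enabled to record Shipment: required bool, tag 6 (in v2 it sits immediately before verified) -> matters only for Shipment's backward compatibility — outside the asked direction

forward: BREAKING [(country, R1), (primary, R3)]


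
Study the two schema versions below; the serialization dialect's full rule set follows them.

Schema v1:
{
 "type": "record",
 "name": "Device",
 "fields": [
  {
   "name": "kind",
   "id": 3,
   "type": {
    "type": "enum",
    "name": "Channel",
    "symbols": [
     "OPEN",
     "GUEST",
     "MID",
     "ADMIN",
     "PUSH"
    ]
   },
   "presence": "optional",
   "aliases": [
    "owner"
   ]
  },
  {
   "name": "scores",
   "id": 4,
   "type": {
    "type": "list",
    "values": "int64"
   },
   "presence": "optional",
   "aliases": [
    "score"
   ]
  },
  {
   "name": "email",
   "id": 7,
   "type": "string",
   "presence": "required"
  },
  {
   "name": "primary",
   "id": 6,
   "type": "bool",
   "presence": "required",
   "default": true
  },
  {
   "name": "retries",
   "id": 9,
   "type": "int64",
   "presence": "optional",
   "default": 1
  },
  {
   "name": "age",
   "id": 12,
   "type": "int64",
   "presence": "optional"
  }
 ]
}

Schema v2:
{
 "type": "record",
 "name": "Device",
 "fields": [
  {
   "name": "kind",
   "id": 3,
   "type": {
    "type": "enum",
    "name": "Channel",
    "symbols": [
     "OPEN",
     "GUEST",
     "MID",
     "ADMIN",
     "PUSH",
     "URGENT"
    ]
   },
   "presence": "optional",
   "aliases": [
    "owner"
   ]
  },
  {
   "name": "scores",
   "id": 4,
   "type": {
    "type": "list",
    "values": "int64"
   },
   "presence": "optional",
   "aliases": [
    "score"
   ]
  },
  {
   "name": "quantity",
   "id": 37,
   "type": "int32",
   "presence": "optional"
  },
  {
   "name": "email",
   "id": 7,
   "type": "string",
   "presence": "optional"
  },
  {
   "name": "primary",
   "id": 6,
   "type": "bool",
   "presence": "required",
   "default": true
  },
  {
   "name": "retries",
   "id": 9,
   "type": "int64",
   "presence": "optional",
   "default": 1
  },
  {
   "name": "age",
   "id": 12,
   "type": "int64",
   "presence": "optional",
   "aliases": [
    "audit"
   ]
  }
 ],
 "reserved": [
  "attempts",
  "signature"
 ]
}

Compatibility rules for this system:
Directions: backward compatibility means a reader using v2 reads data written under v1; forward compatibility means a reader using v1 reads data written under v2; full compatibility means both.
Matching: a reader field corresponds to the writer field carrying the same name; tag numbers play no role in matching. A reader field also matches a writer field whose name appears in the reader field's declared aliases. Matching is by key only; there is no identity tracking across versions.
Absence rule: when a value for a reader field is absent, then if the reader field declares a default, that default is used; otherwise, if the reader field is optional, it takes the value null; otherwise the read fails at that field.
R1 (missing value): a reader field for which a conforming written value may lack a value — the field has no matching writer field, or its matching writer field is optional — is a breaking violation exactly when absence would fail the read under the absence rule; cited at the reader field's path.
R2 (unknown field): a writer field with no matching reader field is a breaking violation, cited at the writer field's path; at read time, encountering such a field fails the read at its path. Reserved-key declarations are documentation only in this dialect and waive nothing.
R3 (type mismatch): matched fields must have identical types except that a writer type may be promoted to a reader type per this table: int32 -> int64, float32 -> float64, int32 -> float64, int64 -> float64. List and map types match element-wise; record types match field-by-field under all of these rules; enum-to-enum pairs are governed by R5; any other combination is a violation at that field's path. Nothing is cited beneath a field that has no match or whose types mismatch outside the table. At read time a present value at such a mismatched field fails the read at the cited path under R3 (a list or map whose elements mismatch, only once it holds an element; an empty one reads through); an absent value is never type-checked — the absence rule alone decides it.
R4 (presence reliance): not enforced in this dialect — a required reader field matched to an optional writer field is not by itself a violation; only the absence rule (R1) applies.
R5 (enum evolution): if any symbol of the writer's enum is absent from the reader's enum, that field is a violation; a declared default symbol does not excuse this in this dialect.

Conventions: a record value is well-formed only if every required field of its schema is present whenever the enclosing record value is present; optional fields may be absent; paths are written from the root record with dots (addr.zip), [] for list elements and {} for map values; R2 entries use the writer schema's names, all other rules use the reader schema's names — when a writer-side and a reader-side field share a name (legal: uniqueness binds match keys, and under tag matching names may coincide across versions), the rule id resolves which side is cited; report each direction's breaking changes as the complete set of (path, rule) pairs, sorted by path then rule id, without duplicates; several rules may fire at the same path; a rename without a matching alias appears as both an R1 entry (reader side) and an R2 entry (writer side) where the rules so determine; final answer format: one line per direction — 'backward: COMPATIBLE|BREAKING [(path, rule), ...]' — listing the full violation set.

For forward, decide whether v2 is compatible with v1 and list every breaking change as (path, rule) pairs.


in Device below, arrows point writer -> reader
forward for Device (reader v1, writer v2):
  kind: paired with writer kind (Channel -> Channel; writer optional)
  scores: paired with writer scores (list<int64> -> list<int64>; writer optional)
  email: paired with writer email (string -> string; writer optional)
  primary: paired with writer primary (bool -> bool; writer required)
  retries: paired with writer retries (int64 -> int64; writer optional)
  age: paired with writer age (int64 -> int64; writer optional)
  quantity (writer side), unknown to reader
  rule R1 violated at email
  rule R5 violated at kind
  rule R2 violated at quantity
  => 3 violation(s): forward is BREAKING for Device

forward: BREAKING [(email, R1), (kind, R5), (quantity, R2)]
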